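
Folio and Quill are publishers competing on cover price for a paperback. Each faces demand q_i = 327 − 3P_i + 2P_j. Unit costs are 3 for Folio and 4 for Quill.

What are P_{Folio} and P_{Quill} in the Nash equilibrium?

84.1875, 84.5625

Folio's profit: π = (P_{Folio} − 3)(327 − 3P_{Folio} + 2P_{Quill}).
∂π/∂P_{Folio} = 336 − 6P_{Folio} + 2P_{Quill} = 0 ⇒ P_{Folio} = 56 + (1/3)P_{Quill}.
Similarly P_{Quill} = 56.5 + (1/3)P_{Folio}.
Plugging P_{Quill} into Folio's best response: P_{Folio} = 56 + (1/3)(56.5 + (1/3)P_{Folio}) ⇒ (8/9)P_{Folio} = 449/6, so P_{Folio} = 84.1875.
Then P_{Quill} = 56.5 + (1/3)·84.1875 = 84.5625.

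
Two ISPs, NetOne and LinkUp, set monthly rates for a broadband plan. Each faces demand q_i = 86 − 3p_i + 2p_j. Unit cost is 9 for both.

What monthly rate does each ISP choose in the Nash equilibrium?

NetOne's profit: π = (p_{NetOne} − 9)(86 − 3p_{NetOne} + 2p_{LinkUp}).
∂π/∂p_{NetOne} = 113 − 6p_{NetOne} + 2p_{LinkUp} = 0 ⇒ p_{NetOne} = 113/6 + (1/3)p_{LinkUp}.
Setting p_{NetOne} = p_{LinkUp} in the reaction function: p_{NetOne} = 113/6 + (1/3)p_{NetOne}, so p_{NetOne} = (113/6) / (2/3) = 28.25.

28.25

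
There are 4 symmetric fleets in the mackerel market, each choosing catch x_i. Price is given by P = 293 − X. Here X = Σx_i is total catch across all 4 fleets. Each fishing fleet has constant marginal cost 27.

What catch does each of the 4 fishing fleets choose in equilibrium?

53.2

A representative fishing fleet's profit is π_i = x_i(293 − X) − 27x_i, with X = x_i + Σ_{j≠i} x_j.
First-order condition: 266 − 2x_i − Σ_{j≠i} x_j = 0.
With identical fishing fleets, set every x_j = x: then 266 − 2x − 3x = 0, i.e. x = 266/5 = 53.2.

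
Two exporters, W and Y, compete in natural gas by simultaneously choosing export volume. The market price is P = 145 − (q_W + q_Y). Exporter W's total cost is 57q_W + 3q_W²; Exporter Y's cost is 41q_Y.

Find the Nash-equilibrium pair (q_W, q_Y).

Exporter W's profit: π = q_W(145 − (q_W + q_Y)) − 57q_W − 3q_W².
∂π/∂q_W = 88 − 8q_W − q_Y = 0, so q_W = 11 − 0.125q_Y.
For Y: ∂π/∂q_Y = 104 − 2q_Y − q_W = 0 ⇒ q_Y = 52 − 0.5q_W.
Substituting the second reaction function into the first: q_W = 11 − 0.125(52 − 0.5q_W), which gives 0.9375q_W = 4.5 ⇒ q_W = 4.8.
Then q_Y = 52 − 0.5·4.8 = 49.6.

4.8, 49.6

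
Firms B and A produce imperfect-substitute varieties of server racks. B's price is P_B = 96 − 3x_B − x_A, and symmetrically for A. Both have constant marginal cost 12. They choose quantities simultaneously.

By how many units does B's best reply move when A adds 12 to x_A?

Firm B's profit: π = x_B(96 − 3x_B − x_A) − 12x_B.
∂π/∂x_B = 84 − 6x_B − x_A = 0 ⇒ x_B = 14 − (1/6)x_A.
The reaction-function slope is −1/6, so a 12-unit rise in x_A moves x_B by −1/6 × 12 = −2. B's best response falls — the actions are strategic substitutes.

-2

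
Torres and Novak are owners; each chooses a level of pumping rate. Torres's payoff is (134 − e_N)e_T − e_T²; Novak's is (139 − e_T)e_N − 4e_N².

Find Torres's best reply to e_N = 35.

Expanding Torres's payoff: 134e_T − e_Ne_T − e_T².
∂π/∂e_T = 134 − e_N − 2e_T = 0, so e_T = 67 − 0.5e_N.
At e_N = 35: e_T = 67 − 0.5·35 = 49.5.

49.5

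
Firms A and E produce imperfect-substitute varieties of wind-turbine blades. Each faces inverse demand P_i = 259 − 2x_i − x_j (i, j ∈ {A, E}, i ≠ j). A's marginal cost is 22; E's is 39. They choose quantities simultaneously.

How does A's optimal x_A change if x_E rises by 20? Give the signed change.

Firm A's profit: π = x_A(259 − 2x_A − x_E) − 22x_A.
∂π/∂x_A = 237 − 4x_A − x_E = 0 ⇒ x_A = 59.25 − 0.25x_E.
The reaction-function slope is −0.25, so a 20-unit rise in x_E moves x_A by −0.25 × 20 = −5. A's best response falls — the actions are strategic substitutes.

-5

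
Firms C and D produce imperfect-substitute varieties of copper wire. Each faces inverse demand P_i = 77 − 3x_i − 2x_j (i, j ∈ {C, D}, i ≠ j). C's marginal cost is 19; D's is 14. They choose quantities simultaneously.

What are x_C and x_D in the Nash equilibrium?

6.9375, 8.1875

Firm C's profit: π = x_C(77 − 3x_C − 2x_D) − 19x_C.
∂π/∂x_C = 58 − 6x_C − 2x_D = 0 ⇒ x_C = 29/3 − (1/3)x_D.
Similarly x_D = 10.5 − (1/3)x_C.
Substituting the second reaction function into the first: x_C = 29/3 − (1/3)(10.5 − (1/3)x_C), which gives (8/9)x_C = 37/6 ⇒ x_C = 6.9375.
Then x_D = 10.5 − (1/3)·6.9375 = 8.1875.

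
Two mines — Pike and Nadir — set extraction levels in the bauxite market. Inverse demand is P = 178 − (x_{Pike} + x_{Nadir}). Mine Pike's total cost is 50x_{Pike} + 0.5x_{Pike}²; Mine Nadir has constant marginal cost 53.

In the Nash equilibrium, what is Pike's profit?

1029.66

Mine Pike's profit: π = x_{Pike}(178 − (x_{Pike} + x_{Nadir})) − 50x_{Pike} − 0.5x_{Pike}².
∂π/∂x_{Pike} = 128 − 3x_{Pike} − x_{Nadir} = 0, so x_{Pike} = 128/3 − (1/3)x_{Nadir}.
For Nadir: ∂π/∂x_{Nadir} = 125 − 2x_{Nadir} − x_{Pike} = 0 ⇒ x_{Nadir} = 62.5 − 0.5x_{Pike}.
Substituting the second reaction function into the first: x_{Pike} = 128/3 − (1/3)(62.5 − 0.5x_{Pike}), which gives (5/6)x_{Pike} = 131/6 ⇒ x_{Pike} = 26.2.
Then x_{Nadir} = 62.5 − 0.5·26.2 = 49.4.
Price P = 178 − 75.6 = 102.4.
Pike's profit: (102.4 − 50)·26.2 − 0.5(26.2)² = 1029.66.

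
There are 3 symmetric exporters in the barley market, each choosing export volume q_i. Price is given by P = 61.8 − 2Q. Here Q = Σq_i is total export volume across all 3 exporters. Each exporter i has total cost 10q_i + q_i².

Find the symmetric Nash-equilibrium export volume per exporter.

A representative exporter's profit is π_i = q_i(61.8 − 2Q) − 10q_i − q_i², with Q = q_i + Σ_{j≠i} q_j.
First-order condition: 51.8 − 6q_i − 2Σ_{j≠i} q_j = 0.
Imposing symmetry (q_j = q for all j) turns Σ_{j≠i} q_j into 2q, so 51.8 = 10q and q = 5.18.

5.18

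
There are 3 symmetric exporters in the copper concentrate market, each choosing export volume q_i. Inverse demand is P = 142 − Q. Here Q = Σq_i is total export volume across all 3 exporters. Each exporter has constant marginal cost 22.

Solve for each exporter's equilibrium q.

A representative exporter's profit is π_i = q_i(142 − Q) − 22q_i, with Q = q_i + Σ_{j≠i} q_j.
First-order condition: 120 − 2q_i − Σ_{j≠i} q_j = 0.
In a symmetric equilibrium every exporter chooses the same q, so Σ_{j≠i} q_j = 2q. The condition becomes 120 − 4q = 0, giving q = 120/4 = 30.

30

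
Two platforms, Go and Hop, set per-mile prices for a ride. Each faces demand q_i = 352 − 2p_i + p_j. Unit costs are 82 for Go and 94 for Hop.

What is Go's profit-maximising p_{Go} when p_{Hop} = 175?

Go's profit: π = (p_{Go} − 82)(352 − 2p_{Go} + p_{Hop}).
∂π/∂p_{Go} = 516 − 4p_{Go} + p_{Hop} = 0 ⇒ p_{Go} = 129 + 0.25p_{Hop}.
At p_{Hop} = 175: p_{Go} = 129 + 0.25·175 = 172.75.

172.75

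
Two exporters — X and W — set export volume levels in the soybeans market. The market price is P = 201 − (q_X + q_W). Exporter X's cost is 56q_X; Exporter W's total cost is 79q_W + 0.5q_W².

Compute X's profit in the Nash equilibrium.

Exporter X's profit: π = q_X(201 − (q_X + q_W)) − 56q_X.
∂π/∂q_X = 145 − 2q_X − q_W = 0, so q_X = 72.5 − 0.5q_W.
For W: ∂π/∂q_W = 122 − 3q_W − q_X = 0 ⇒ q_W = 122/3 − (1/3)q_X.
Solving the two reaction functions simultaneously: (1 − (−0.5)(−1/3))q_X = 72.5 − 0.5·(122/3), so (5/6)q_X = 313/6 and q_X = 62.6.
Then q_W = 122/3 − (1/3)·62.6 = 19.8.
Price P = 201 − 82.4 = 118.6.
X's profit: (118.6 − 56)·62.6 = 3918.76.

3918.76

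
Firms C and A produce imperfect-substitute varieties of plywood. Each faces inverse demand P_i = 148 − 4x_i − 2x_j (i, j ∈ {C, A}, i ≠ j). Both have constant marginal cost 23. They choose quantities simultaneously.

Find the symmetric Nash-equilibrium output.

12.5

Firm C's profit: π = x_C(148 − 4x_C − 2x_A) − 23x_C.
∂π/∂x_C = 125 − 8x_C − 2x_A = 0 ⇒ x_C = 15.625 − 0.25x_A.
By symmetry x_A = x_C; substituting into the reaction function, 1.25x_C = 15.625 and x_C = 12.5.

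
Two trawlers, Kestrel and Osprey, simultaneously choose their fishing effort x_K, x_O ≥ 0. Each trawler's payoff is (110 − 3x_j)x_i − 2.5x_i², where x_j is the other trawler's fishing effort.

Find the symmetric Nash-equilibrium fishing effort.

13.75

Kestrel's payoff is (110 − 3x_O)x_K − 2.5x_K².
∂π/∂x_K = 110 − 3x_O − 5x_K = 0, so x_K = 22 − 0.6x_O.
Setting x_K = x_O in the reaction function: x_K = 22 − 0.6x_K, so x_K = 22 / 1.6 = 13.75.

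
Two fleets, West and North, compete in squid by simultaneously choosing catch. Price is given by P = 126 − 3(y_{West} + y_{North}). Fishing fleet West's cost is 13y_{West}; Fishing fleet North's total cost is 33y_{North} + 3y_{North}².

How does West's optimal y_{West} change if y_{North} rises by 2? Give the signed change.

-1

Fishing fleet West's profit: π = y_{West}(126 − 3(y_{West} + y_{North})) − 13y_{West}.
∂π/∂y_{West} = 113 − 6y_{West} − 3y_{North} = 0, so y_{West} = 113/6 − 0.5y_{North}.
The reaction-function slope is −0.5, so a 2-unit rise in y_{North} moves y_{West} by −0.5 × 2 = −1. West's best response falls — the actions are strategic substitutes.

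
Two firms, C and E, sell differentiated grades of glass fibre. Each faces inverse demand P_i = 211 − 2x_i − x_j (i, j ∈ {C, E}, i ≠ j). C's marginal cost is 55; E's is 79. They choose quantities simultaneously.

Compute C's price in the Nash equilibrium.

Firm C's profit: π = x_C(211 − 2x_C − x_E) − 55x_C.
∂π/∂x_C = 156 − 4x_C − x_E = 0 ⇒ x_C = 39 − 0.25x_E.
Similarly x_E = 33 − 0.25x_C.
Solving the two reaction functions simultaneously: (1 − (−0.25)(−0.25))x_C = 39 − 0.25·33, so 0.9375x_C = 30.75 and x_C = 32.8.
Then x_E = 33 − 0.25·32.8 = 24.8.
P_C = 211 − 2·32.8 − 24.8 = 120.6.

120.6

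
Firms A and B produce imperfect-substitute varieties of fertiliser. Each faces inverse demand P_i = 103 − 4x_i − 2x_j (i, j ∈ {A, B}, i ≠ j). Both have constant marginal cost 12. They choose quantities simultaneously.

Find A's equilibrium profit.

331.24

Firm A's profit: π = x_A(103 − 4x_A − 2x_B) − 12x_A.
∂π/∂x_A = 91 − 8x_A − 2x_B = 0 ⇒ x_A = 11.375 − 0.25x_B.
Setting x_A = x_B in the reaction function: x_A = 11.375 − 0.25x_A, so x_A = 11.375 / 1.25 = 9.1.
P_A = 103 − 4·9.1 − 2·9.1 = 48.4.
Profit = (48.4 − 12)·9.1 = 331.24.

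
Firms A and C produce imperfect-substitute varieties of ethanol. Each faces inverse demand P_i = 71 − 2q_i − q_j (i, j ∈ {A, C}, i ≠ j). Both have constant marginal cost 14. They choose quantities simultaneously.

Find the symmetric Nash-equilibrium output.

Firm A's profit: π = q_A(71 − 2q_A − q_C) − 14q_A.
∂π/∂q_A = 57 − 4q_A − q_C = 0 ⇒ q_A = 14.25 − 0.25q_C.
The game is symmetric, so in equilibrium q_C = q_A: the reaction function gives 1.25q_A = 14.25, hence q_A = 11.4.

11.4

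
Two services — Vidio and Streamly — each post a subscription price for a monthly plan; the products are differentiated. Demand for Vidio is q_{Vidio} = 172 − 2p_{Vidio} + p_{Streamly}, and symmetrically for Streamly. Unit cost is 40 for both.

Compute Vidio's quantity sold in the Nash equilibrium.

Vidio's profit: π = (p_{Vidio} − 40)(172 − 2p_{Vidio} + p_{Streamly}).
∂π/∂p_{Vidio} = 252 − 4p_{Vidio} + p_{Streamly} = 0 ⇒ p_{Vidio} = 63 + 0.25p_{Streamly}.
The game is symmetric, so in equilibrium p_{Streamly} = p_{Vidio}: the reaction function gives 0.75p_{Vidio} = 63, hence p_{Vidio} = 84.
q_{Vidio} = 172 − 2·84 + 84 = 88.

88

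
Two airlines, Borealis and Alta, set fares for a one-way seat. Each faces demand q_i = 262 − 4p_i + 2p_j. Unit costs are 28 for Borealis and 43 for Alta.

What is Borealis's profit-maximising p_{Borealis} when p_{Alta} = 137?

Borealis's profit: π = (p_{Borealis} − 28)(262 − 4p_{Borealis} + 2p_{Alta}).
∂π/∂p_{Borealis} = 374 − 8p_{Borealis} + 2p_{Alta} = 0 ⇒ p_{Borealis} = 46.75 + 0.25p_{Alta}.
At p_{Alta} = 137: p_{Borealis} = 46.75 + 0.25·137 = 81.

81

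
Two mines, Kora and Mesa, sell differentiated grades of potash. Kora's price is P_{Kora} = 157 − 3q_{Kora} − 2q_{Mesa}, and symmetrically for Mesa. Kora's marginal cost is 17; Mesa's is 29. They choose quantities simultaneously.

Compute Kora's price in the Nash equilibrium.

71.75

Mine Kora's profit: π = q_{Kora}(157 − 3q_{Kora} − 2q_{Mesa}) − 17q_{Kora}.
∂π/∂q_{Kora} = 140 − 6q_{Kora} − 2q_{Mesa} = 0 ⇒ q_{Kora} = 70/3 − (1/3)q_{Mesa}.
Similarly q_{Mesa} = 64/3 − (1/3)q_{Kora}.
Substituting the second reaction function into the first: q_{Kora} = 70/3 − (1/3)(64/3 − (1/3)q_{Kora}), which gives (8/9)q_{Kora} = 146/9 ⇒ q_{Kora} = 18.25.
Then q_{Mesa} = 64/3 − (1/3)·18.25 = 15.25.
P_{Kora} = 157 − 3·18.25 − 2·15.25 = 71.75.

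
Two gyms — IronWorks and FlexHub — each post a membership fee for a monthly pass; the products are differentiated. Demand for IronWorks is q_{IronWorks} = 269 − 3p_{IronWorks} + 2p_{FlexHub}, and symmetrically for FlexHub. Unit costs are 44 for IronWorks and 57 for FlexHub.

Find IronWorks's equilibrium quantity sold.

176.0625

IronWorks's profit: π = (p_{IronWorks} − 44)(269 − 3p_{IronWorks} + 2p_{FlexHub}).
∂π/∂p_{IronWorks} = 401 − 6p_{IronWorks} + 2p_{FlexHub} = 0 ⇒ p_{IronWorks} = 401/6 + (1/3)p_{FlexHub}.
Similarly p_{FlexHub} = 220/3 + (1/3)p_{IronWorks}.
Plugging p_{FlexHub} into IronWorks's best response: p_{IronWorks} = 401/6 + (1/3)(220/3 + (1/3)p_{IronWorks}) ⇒ (8/9)p_{IronWorks} = 1643/18, so p_{IronWorks} = 102.6875.
Then p_{FlexHub} = 220/3 + (1/3)·102.6875 = 107.5625.
q_{IronWorks} = 269 − 3·102.6875 + 2·107.5625 = 176.0625.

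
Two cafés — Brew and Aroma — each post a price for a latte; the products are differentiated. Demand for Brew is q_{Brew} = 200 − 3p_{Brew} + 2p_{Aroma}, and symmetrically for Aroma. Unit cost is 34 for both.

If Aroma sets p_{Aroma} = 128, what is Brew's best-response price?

Brew's profit: π = (p_{Brew} − 34)(200 − 3p_{Brew} + 2p_{Aroma}).
∂π/∂p_{Brew} = 302 − 6p_{Brew} + 2p_{Aroma} = 0 ⇒ p_{Brew} = 151/3 + (1/3)p_{Aroma}.
At p_{Aroma} = 128: p_{Brew} = 151/3 + (1/3)·128 = 93.

93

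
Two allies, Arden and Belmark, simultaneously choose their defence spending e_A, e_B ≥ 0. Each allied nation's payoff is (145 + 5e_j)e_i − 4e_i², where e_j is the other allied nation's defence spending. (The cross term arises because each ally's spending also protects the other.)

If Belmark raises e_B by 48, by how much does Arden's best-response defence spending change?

Arden's payoff is (145 + 5e_B)e_A − 4e_A².
∂π/∂e_A = 145 + 5e_B − 8e_A = 0, so e_A = 18.125 + 0.625e_B.
The reaction-function slope is 0.625, so a 48-unit rise in e_B moves e_A by 0.625 × 48 = 30. Arden's best response rises — the actions are strategic complements.

30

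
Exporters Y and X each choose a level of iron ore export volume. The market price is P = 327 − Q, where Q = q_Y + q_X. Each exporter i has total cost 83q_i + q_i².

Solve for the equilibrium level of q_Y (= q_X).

Exporter Y's profit: π = q_Y(327 − (q_Y + q_X)) − 83q_Y − q_Y².
∂π/∂q_Y = 244 − 4q_Y − q_X = 0, so q_Y = 61 − 0.25q_X.
Setting q_Y = q_X in the reaction function: q_Y = 61 − 0.25q_Y, so q_Y = 61 / 1.25 = 48.8.

48.8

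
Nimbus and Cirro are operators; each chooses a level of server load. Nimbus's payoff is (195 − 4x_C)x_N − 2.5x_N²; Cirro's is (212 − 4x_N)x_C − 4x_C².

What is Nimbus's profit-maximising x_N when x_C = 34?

11.8

Expanding Nimbus's payoff: 195x_N − 4x_Cx_N − 2.5x_N².
∂π/∂x_N = 195 − 4x_C − 5x_N = 0, so x_N = 39 − 0.8x_C.
At x_C = 34: x_N = 39 − 0.8·34 = 11.8.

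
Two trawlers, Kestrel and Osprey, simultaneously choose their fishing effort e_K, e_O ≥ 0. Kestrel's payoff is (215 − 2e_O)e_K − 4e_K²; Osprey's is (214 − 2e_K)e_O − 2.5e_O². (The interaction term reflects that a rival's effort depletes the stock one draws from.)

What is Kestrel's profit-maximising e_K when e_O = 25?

20.625

Expanding Kestrel's payoff: 215e_K − 2e_Oe_K − 4e_K².
∂π/∂e_K = 215 − 2e_O − 8e_K = 0, so e_K = 26.875 − 0.25e_O.
At e_O = 25: e_K = 26.875 − 0.25·25 = 20.625.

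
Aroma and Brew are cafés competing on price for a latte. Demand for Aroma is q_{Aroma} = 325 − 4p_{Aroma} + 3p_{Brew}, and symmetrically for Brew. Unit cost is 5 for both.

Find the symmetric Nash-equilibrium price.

69

Aroma's profit: π = (p_{Aroma} − 5)(325 − 4p_{Aroma} + 3p_{Brew}).
∂π/∂p_{Aroma} = 345 − 8p_{Aroma} + 3p_{Brew} = 0 ⇒ p_{Aroma} = 43.125 + 0.375p_{Brew}.
The game is symmetric, so in equilibrium p_{Brew} = p_{Aroma}: the reaction function gives 0.625p_{Aroma} = 43.125, hence p_{Aroma} = 69.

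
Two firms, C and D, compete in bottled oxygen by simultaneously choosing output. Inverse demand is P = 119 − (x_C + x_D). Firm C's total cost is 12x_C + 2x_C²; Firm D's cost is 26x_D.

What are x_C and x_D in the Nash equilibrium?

Firm C's profit: π = x_C(119 − (x_C + x_D)) − 12x_C − 2x_C².
∂π/∂x_C = 107 − 6x_C − x_D = 0, so x_C = 107/6 − (1/6)x_D.
For D: ∂π/∂x_D = 93 − 2x_D − x_C = 0 ⇒ x_D = 46.5 − 0.5x_C.
Solving the two reaction functions simultaneously: (1 − (−1/6)(−0.5))x_C = 107/6 − (1/6)·46.5, so (11/12)x_C = 121/12 and x_C = 11.
Then x_D = 46.5 − 0.5·11 = 41.

11, 41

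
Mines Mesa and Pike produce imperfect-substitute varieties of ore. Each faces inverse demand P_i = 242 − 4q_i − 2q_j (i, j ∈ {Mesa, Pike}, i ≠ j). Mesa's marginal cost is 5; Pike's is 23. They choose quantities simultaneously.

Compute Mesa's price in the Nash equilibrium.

Mine Mesa's profit: π = q_{Mesa}(242 − 4q_{Mesa} − 2q_{Pike}) − 5q_{Mesa}.
∂π/∂q_{Mesa} = 237 − 8q_{Mesa} − 2q_{Pike} = 0 ⇒ q_{Mesa} = 29.625 − 0.25q_{Pike}.
Similarly q_{Pike} = 27.375 − 0.25q_{Mesa}.
Solving the two reaction functions simultaneously: (1 − (−0.25)(−0.25))q_{Mesa} = 29.625 − 0.25·27.375, so 0.9375q_{Mesa} = 729/32 and q_{Mesa} = 24.3.
Then q_{Pike} = 27.375 − 0.25·24.3 = 21.3.
P_{Mesa} = 242 − 4·24.3 − 2·21.3 = 102.2.

102.2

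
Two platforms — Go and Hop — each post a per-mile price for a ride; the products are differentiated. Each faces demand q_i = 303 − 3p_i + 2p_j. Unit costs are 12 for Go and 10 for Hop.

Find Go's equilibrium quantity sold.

217.125

Go's profit: π = (p_{Go} − 12)(303 − 3p_{Go} + 2p_{Hop}).
∂π/∂p_{Go} = 339 − 6p_{Go} + 2p_{Hop} = 0 ⇒ p_{Go} = 56.5 + (1/3)p_{Hop}.
Similarly p_{Hop} = 55.5 + (1/3)p_{Go}.
Substituting the second reaction function into the first: p_{Go} = 56.5 + (1/3)(55.5 + (1/3)p_{Go}), which gives (8/9)p_{Go} = 75 ⇒ p_{Go} = 84.375.
Then p_{Hop} = 55.5 + (1/3)·84.375 = 83.625.
q_{Go} = 303 − 3·84.375 + 2·83.625 = 217.125.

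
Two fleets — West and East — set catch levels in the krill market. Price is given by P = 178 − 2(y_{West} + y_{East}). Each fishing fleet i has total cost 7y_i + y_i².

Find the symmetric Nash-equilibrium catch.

Fishing fleet West's profit: π = y_{West}(178 − 2(y_{West} + y_{East})) − 7y_{West} − y_{West}².
∂π/∂y_{West} = 171 − 6y_{West} − 2y_{East} = 0, so y_{West} = 28.5 − (1/3)y_{East}.
By symmetry y_{East} = y_{West}; substituting into the reaction function, (4/3)y_{West} = 28.5 and y_{West} = 21.375.

21.375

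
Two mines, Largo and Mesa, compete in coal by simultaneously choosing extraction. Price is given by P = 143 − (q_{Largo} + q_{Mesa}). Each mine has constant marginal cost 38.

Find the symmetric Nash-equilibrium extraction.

35

Mine Largo's profit: π = q_{Largo}(143 − (q_{Largo} + q_{Mesa})) − 38q_{Largo}.
∂π/∂q_{Largo} = 105 − 2q_{Largo} − q_{Mesa} = 0, so q_{Largo} = 52.5 − 0.5q_{Mesa}.
The game is symmetric, so in equilibrium q_{Mesa} = q_{Largo}: the reaction function gives 1.5q_{Largo} = 52.5, hence q_{Largo} = 35.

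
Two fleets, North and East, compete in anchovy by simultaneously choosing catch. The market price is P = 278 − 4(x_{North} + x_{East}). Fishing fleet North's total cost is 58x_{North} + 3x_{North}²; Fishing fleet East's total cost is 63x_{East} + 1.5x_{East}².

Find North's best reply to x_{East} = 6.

Fishing fleet North's profit: π = x_{North}(278 − 4(x_{North} + x_{East})) − 58x_{North} − 3x_{North}².
∂π/∂x_{North} = 220 − 14x_{North} − 4x_{East} = 0, so x_{North} = 110/7 − (2/7)x_{East}.
At x_{East} = 6: x_{North} = 110/7 − (2/7)·6 = 14.

14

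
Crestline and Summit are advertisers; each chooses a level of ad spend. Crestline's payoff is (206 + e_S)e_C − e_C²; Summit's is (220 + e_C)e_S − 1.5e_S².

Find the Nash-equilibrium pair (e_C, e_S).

167.6, 129.2

Expanding Crestline's payoff: 206e_C + e_Se_C − e_C².
∂π/∂e_C = 206 + e_S − 2e_C = 0, so e_C = 103 + 0.5e_S.
Likewise for Summit: e_S = 220/3 + (1/3)e_C.
Substituting the second reaction function into the first: e_C = 103 + 0.5(220/3 + (1/3)e_C), which gives (5/6)e_C = 419/3 ⇒ e_C = 167.6.
Then e_S = 220/3 + (1/3)·167.6 = 129.2.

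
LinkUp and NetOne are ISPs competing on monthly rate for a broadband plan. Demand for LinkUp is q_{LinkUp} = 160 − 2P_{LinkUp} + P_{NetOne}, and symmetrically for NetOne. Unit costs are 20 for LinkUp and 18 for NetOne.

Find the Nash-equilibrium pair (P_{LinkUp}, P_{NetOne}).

66.4, 65.6

LinkUp's profit: π = (P_{LinkUp} − 20)(160 − 2P_{LinkUp} + P_{NetOne}).
∂π/∂P_{LinkUp} = 200 − 4P_{LinkUp} + P_{NetOne} = 0 ⇒ P_{LinkUp} = 50 + 0.25P_{NetOne}.
Similarly P_{NetOne} = 49 + 0.25P_{LinkUp}.
Solving the two reaction functions simultaneously: (1 − (0.25)(0.25))P_{LinkUp} = 50 + 0.25·49, so 0.9375P_{LinkUp} = 62.25 and P_{LinkUp} = 66.4.
Then P_{NetOne} = 49 + 0.25·66.4 = 65.6.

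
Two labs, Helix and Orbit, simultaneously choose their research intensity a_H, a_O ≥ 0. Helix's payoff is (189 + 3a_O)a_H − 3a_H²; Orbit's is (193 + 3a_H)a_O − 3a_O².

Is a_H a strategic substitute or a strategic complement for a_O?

Expanding Helix's payoff: 189a_H + 3a_Oa_H − 3a_H².
∂π/∂a_H = 189 + 3a_O − 6a_H = 0, so a_H = 31.5 + 0.5a_O.
The best-response slope da_H/da_O = 0.5 > 0: the reaction function is upward-sloping, so the choices are strategic complements.

strategic complements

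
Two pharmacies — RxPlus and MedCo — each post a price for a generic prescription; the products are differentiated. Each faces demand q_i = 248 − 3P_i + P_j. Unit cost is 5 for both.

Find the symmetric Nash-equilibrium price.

52.6

RxPlus's profit: π = (P_{RxPlus} − 5)(248 − 3P_{RxPlus} + P_{MedCo}).
∂π/∂P_{RxPlus} = 263 − 6P_{RxPlus} + P_{MedCo} = 0 ⇒ P_{RxPlus} = 263/6 + (1/6)P_{MedCo}.
The game is symmetric, so in equilibrium P_{MedCo} = P_{RxPlus}: the reaction function gives (5/6)P_{RxPlus} = 263/6, hence P_{RxPlus} = 52.6.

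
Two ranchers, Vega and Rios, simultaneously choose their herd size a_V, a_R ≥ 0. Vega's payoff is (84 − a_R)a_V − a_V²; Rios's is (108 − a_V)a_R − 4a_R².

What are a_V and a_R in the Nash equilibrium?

Expanding Vega's payoff: 84a_V − a_Ra_V − a_V².
∂π/∂a_V = 84 − a_R − 2a_V = 0, so a_V = 42 − 0.5a_R.
Likewise for Rios: a_R = 13.5 − 0.125a_V.
Solving the two reaction functions simultaneously: (1 − (−0.5)(−0.125))a_V = 42 − 0.5·13.5, so 0.9375a_V = 35.25 and a_V = 37.6.
Then a_R = 13.5 − 0.125·37.6 = 8.8.

37.6, 8.8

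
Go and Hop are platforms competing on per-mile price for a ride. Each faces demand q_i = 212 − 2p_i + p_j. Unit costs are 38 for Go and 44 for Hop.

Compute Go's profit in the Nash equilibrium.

Go's profit: π = (p_{Go} − 38)(212 − 2p_{Go} + p_{Hop}).
∂π/∂p_{Go} = 288 − 4p_{Go} + p_{Hop} = 0 ⇒ p_{Go} = 72 + 0.25p_{Hop}.
Similarly p_{Hop} = 75 + 0.25p_{Go}.
Substituting the second reaction function into the first: p_{Go} = 72 + 0.25(75 + 0.25p_{Go}), which gives 0.9375p_{Go} = 90.75 ⇒ p_{Go} = 96.8.
Then p_{Hop} = 75 + 0.25·96.8 = 99.2.
q_{Go} = 212 − 2·96.8 + 99.2 = 117.6.
Profit = (96.8 − 38)·117.6 = 6914.88.

6914.88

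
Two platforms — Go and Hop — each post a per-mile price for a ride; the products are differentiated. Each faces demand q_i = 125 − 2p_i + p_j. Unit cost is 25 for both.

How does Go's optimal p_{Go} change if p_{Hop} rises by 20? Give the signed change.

Go's profit: π = (p_{Go} − 25)(125 − 2p_{Go} + p_{Hop}).
∂π/∂p_{Go} = 175 − 4p_{Go} + p_{Hop} = 0 ⇒ p_{Go} = 43.75 + 0.25p_{Hop}.
The reaction-function slope is 0.25, so a 20-unit rise in p_{Hop} moves p_{Go} by 0.25 × 20 = 5. Go's best response rises — the actions are strategic complements.

5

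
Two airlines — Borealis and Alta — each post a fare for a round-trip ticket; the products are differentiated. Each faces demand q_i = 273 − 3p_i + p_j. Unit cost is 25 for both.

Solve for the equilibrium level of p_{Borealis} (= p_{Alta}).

Borealis's profit: π = (p_{Borealis} − 25)(273 − 3p_{Borealis} + p_{Alta}).
∂π/∂p_{Borealis} = 348 − 6p_{Borealis} + p_{Alta} = 0 ⇒ p_{Borealis} = 58 + (1/6)p_{Alta}.
The game is symmetric, so in equilibrium p_{Alta} = p_{Borealis}: the reaction function gives (5/6)p_{Borealis} = 58, hence p_{Borealis} = 69.6.

69.6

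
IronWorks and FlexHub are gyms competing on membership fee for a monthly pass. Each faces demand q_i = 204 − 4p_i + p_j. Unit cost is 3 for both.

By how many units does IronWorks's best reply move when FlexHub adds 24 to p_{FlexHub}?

3

IronWorks's profit: π = (p_{IronWorks} − 3)(204 − 4p_{IronWorks} + p_{FlexHub}).
∂π/∂p_{IronWorks} = 216 − 8p_{IronWorks} + p_{FlexHub} = 0 ⇒ p_{IronWorks} = 27 + 0.125p_{FlexHub}.
The reaction-function slope is 0.125, so a 24-unit rise in p_{FlexHub} moves p_{IronWorks} by 0.125 × 24 = 3. IronWorks's best response rises — the actions are strategic complements.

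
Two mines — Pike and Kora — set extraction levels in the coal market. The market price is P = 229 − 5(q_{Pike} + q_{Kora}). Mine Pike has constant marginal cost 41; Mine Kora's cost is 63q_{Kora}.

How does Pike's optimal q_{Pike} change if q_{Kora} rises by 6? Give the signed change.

-3

Mine Pike's profit: π = q_{Pike}(229 − 5(q_{Pike} + q_{Kora})) − 41q_{Pike}.
∂π/∂q_{Pike} = 188 − 10q_{Pike} − 5q_{Kora} = 0, so q_{Pike} = 18.8 − 0.5q_{Kora}.
The reaction-function slope is −0.5, so a 6-unit rise in q_{Kora} moves q_{Pike} by −0.5 × 6 = −3. Pike's best response falls — the actions are strategic substitutes.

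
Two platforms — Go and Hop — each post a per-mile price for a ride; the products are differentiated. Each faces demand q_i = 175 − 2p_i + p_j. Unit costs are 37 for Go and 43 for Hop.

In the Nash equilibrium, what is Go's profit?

Go's profit: π = (p_{Go} − 37)(175 − 2p_{Go} + p_{Hop}).
∂π/∂p_{Go} = 249 − 4p_{Go} + p_{Hop} = 0 ⇒ p_{Go} = 62.25 + 0.25p_{Hop}.
Similarly p_{Hop} = 65.25 + 0.25p_{Go}.
Plugging p_{Hop} into Go's best response: p_{Go} = 62.25 + 0.25(65.25 + 0.25p_{Go}) ⇒ 0.9375p_{Go} = 78.5625, so p_{Go} = 83.8.
Then p_{Hop} = 65.25 + 0.25·83.8 = 86.2.
q_{Go} = 175 − 2·83.8 + 86.2 = 93.6.
Profit = (83.8 − 37)·93.6 = 4380.48.

4380.48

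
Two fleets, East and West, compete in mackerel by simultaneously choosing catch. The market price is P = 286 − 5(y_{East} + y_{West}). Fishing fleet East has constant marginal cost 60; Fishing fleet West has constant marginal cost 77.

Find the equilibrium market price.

Fishing fleet East's profit: π = y_{East}(286 − 5(y_{East} + y_{West})) − 60y_{East}.
∂π/∂y_{East} = 226 − 10y_{East} − 5y_{West} = 0, so y_{East} = 22.6 − 0.5y_{West}.
By the same steps for West: y_{West} = 20.9 − 0.5y_{East}.
Substituting the second reaction function into the first: y_{East} = 22.6 − 0.5(20.9 − 0.5y_{East}), which gives 0.75y_{East} = 12.15 ⇒ y_{East} = 16.2.
Then y_{West} = 20.9 − 0.5·16.2 = 12.8.
Equilibrium price: P = 286 − 5·29 = 141.

141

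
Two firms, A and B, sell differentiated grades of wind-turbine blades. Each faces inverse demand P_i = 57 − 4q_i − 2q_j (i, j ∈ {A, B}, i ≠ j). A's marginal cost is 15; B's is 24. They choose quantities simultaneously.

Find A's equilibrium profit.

Firm A's profit: π = q_A(57 − 4q_A − 2q_B) − 15q_A.
∂π/∂q_A = 42 − 8q_A − 2q_B = 0 ⇒ q_A = 5.25 − 0.25q_B.
Similarly q_B = 4.125 − 0.25q_A.
Plugging q_B into A's best response: q_A = 5.25 − 0.25(4.125 − 0.25q_A) ⇒ 0.9375q_A = 135/32, so q_A = 4.5.
Then q_B = 4.125 − 0.25·4.5 = 3.
P_A = 57 − 4·4.5 − 2·3 = 33.
Profit = (33 − 15)·4.5 = 81.

81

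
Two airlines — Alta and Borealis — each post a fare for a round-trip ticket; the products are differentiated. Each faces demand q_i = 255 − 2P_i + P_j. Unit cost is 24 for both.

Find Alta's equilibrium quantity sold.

154

Alta's profit: π = (P_{Alta} − 24)(255 − 2P_{Alta} + P_{Borealis}).
∂π/∂P_{Alta} = 303 − 4P_{Alta} + P_{Borealis} = 0 ⇒ P_{Alta} = 75.75 + 0.25P_{Borealis}.
By symmetry P_{Borealis} = P_{Alta}; substituting into the reaction function, 0.75P_{Alta} = 75.75 and P_{Alta} = 101.
q_{Alta} = 255 − 2·101 + 101 = 154.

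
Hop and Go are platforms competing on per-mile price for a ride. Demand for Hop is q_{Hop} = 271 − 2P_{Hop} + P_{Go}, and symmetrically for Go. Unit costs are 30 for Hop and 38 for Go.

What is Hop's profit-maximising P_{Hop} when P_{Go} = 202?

Hop's profit: π = (P_{Hop} − 30)(271 − 2P_{Hop} + P_{Go}).
∂π/∂P_{Hop} = 331 − 4P_{Hop} + P_{Go} = 0 ⇒ P_{Hop} = 82.75 + 0.25P_{Go}.
At P_{Go} = 202: P_{Hop} = 82.75 + 0.25·202 = 133.25.

133.25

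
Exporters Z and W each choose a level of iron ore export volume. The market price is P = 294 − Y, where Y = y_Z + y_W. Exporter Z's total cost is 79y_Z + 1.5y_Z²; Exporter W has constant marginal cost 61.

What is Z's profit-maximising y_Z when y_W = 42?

Exporter Z's profit: π = y_Z(294 − (y_Z + y_W)) − 79y_Z − 1.5y_Z².
∂π/∂y_Z = 215 − 5y_Z − y_W = 0, so y_Z = 43 − 0.2y_W.
At y_W = 42: y_Z = 43 − 0.2·42 = 34.6.

34.6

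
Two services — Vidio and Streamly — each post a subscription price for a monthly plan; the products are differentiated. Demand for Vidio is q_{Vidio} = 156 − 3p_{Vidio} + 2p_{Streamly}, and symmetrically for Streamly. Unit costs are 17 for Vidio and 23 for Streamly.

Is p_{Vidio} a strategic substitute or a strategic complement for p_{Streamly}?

Vidio's profit: π = (p_{Vidio} − 17)(156 − 3p_{Vidio} + 2p_{Streamly}).
∂π/∂p_{Vidio} = 207 − 6p_{Vidio} + 2p_{Streamly} = 0 ⇒ p_{Vidio} = 34.5 + (1/3)p_{Streamly}.
The best-response slope dp_{Vidio}/dp_{Streamly} = 1/3 > 0: the reaction function is upward-sloping, so the choices are strategic complements.

strategic complements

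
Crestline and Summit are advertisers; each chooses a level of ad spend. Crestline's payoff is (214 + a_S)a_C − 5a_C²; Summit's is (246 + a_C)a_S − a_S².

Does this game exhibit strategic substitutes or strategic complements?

strategic complements

Expanding Crestline's payoff: 214a_C + a_Sa_C − 5a_C².
∂π/∂a_C = 214 + a_S − 10a_C = 0, so a_C = 21.4 + 0.1a_S.
The best-response slope da_C/da_S = 0.1 > 0: the reaction function is upward-sloping, so the choices are strategic complements.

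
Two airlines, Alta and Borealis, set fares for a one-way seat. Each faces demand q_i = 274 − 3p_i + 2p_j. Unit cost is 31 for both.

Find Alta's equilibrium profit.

Alta's profit: π = (p_{Alta} − 31)(274 − 3p_{Alta} + 2p_{Borealis}).
∂π/∂p_{Alta} = 367 − 6p_{Alta} + 2p_{Borealis} = 0 ⇒ p_{Alta} = 367/6 + (1/3)p_{Borealis}.
By symmetry p_{Borealis} = p_{Alta}; substituting into the reaction function, (2/3)p_{Alta} = 367/6 and p_{Alta} = 91.75.
q_{Alta} = 274 − 3·91.75 + 2·91.75 = 182.25.
Profit = (91.75 − 31)·182.25 = 11071.6875.

11071.6875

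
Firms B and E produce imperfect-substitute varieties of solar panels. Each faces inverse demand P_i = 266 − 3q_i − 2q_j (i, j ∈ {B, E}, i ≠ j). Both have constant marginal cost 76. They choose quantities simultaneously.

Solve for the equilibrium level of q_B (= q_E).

Firm B's profit: π = q_B(266 − 3q_B − 2q_E) − 76q_B.
∂π/∂q_B = 190 − 6q_B − 2q_E = 0 ⇒ q_B = 95/3 − (1/3)q_E.
By symmetry q_E = q_B; substituting into the reaction function, (4/3)q_B = 95/3 and q_B = 23.75.

23.75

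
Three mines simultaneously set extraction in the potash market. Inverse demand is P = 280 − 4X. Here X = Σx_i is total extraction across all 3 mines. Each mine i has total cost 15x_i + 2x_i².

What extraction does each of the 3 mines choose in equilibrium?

13.25

A representative mine's profit is π_i = x_i(280 − 4X) − 15x_i − 2x_i², with X = x_i + Σ_{j≠i} x_j.
First-order condition: 265 − 12x_i − 4Σ_{j≠i} x_j = 0.
Imposing symmetry (x_j = x for all j) turns Σ_{j≠i} x_j into 2x, so 265 = 20x and x = 13.25.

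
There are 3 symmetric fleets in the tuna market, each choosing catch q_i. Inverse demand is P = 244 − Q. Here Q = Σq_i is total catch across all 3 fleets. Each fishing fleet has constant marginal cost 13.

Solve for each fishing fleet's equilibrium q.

57.75

A representative fishing fleet's profit is π_i = q_i(244 − Q) − 13q_i, with Q = q_i + Σ_{j≠i} q_j.
First-order condition: 231 − 2q_i − Σ_{j≠i} q_j = 0.
In a symmetric equilibrium every fishing fleet chooses the same q, so Σ_{j≠i} q_j = 2q. The condition becomes 231 − 4q = 0, giving q = 231/4 = 57.75.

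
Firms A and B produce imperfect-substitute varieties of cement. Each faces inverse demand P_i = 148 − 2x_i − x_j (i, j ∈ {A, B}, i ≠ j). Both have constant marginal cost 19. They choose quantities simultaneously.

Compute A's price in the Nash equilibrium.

Firm A's profit: π = x_A(148 − 2x_A − x_B) − 19x_A.
∂π/∂x_A = 129 − 4x_A − x_B = 0 ⇒ x_A = 32.25 − 0.25x_B.
The game is symmetric, so in equilibrium x_B = x_A: the reaction function gives 1.25x_A = 32.25, hence x_A = 25.8.
P_A = 148 − 2·25.8 − 25.8 = 70.6.

70.6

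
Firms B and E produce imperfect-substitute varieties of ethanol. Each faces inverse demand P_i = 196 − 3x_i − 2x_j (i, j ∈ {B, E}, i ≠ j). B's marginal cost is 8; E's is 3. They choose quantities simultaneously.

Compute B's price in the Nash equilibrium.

77.5625

Firm B's profit: π = x_B(196 − 3x_B − 2x_E) − 8x_B.
∂π/∂x_B = 188 − 6x_B − 2x_E = 0 ⇒ x_B = 94/3 − (1/3)x_E.
Similarly x_E = 193/6 − (1/3)x_B.
Substituting the second reaction function into the first: x_B = 94/3 − (1/3)(193/6 − (1/3)x_B), which gives (8/9)x_B = 371/18 ⇒ x_B = 23.1875.
Then x_E = 193/6 − (1/3)·23.1875 = 24.4375.
P_B = 196 − 3·23.1875 − 2·24.4375 = 77.5625.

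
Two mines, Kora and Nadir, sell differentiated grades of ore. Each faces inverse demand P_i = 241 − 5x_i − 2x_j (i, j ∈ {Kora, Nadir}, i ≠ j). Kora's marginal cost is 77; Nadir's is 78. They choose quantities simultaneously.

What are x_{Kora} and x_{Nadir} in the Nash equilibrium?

13.6875, 13.5625

Mine Kora's profit: π = x_{Kora}(241 − 5x_{Kora} − 2x_{Nadir}) − 77x_{Kora}.
∂π/∂x_{Kora} = 164 − 10x_{Kora} − 2x_{Nadir} = 0 ⇒ x_{Kora} = 16.4 − 0.2x_{Nadir}.
Similarly x_{Nadir} = 16.3 − 0.2x_{Kora}.
Plugging x_{Nadir} into Kora's best response: x_{Kora} = 16.4 − 0.2(16.3 − 0.2x_{Kora}) ⇒ 0.96x_{Kora} = 13.14, so x_{Kora} = 13.6875.
Then x_{Nadir} = 16.3 − 0.2·13.6875 = 13.5625.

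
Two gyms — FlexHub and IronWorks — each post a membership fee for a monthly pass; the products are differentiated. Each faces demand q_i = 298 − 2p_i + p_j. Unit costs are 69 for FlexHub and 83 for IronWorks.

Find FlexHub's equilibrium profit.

FlexHub's profit: π = (p_{FlexHub} − 69)(298 − 2p_{FlexHub} + p_{IronWorks}).
∂π/∂p_{FlexHub} = 436 − 4p_{FlexHub} + p_{IronWorks} = 0 ⇒ p_{FlexHub} = 109 + 0.25p_{IronWorks}.
Similarly p_{IronWorks} = 116 + 0.25p_{FlexHub}.
Plugging p_{IronWorks} into FlexHub's best response: p_{FlexHub} = 109 + 0.25(116 + 0.25p_{FlexHub}) ⇒ 0.9375p_{FlexHub} = 138, so p_{FlexHub} = 147.2.
Then p_{IronWorks} = 116 + 0.25·147.2 = 152.8.
q_{FlexHub} = 298 − 2·147.2 + 152.8 = 156.4.
Profit = (147.2 − 69)·156.4 = 12230.48.

12230.48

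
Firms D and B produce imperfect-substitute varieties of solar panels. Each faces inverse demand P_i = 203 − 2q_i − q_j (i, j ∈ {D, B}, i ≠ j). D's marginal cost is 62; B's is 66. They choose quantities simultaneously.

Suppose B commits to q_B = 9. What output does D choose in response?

Firm D's profit: π = q_D(203 − 2q_D − q_B) − 62q_D.
∂π/∂q_D = 141 − 4q_D − q_B = 0 ⇒ q_D = 35.25 − 0.25q_B.
At q_B = 9: q_D = 35.25 − 0.25·9 = 33.

33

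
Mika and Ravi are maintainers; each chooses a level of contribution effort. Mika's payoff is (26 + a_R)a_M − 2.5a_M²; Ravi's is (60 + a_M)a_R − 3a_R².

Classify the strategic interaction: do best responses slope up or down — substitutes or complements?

Expanding Mika's payoff: 26a_M + a_Ra_M − 2.5a_M².
∂π/∂a_M = 26 + a_R − 5a_M = 0, so a_M = 5.2 + 0.2a_R.
The best-response slope da_M/da_R = 0.2 > 0: the reaction function is upward-sloping, so the choices are strategic complements.

strategic complements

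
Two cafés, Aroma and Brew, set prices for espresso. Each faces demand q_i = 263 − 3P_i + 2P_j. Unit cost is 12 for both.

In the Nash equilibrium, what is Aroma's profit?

Aroma's profit: π = (P_{Aroma} − 12)(263 − 3P_{Aroma} + 2P_{Brew}).
∂π/∂P_{Aroma} = 299 − 6P_{Aroma} + 2P_{Brew} = 0 ⇒ P_{Aroma} = 299/6 + (1/3)P_{Brew}.
The game is symmetric, so in equilibrium P_{Brew} = P_{Aroma}: the reaction function gives (2/3)P_{Aroma} = 299/6, hence P_{Aroma} = 74.75.
q_{Aroma} = 263 − 3·74.75 + 2·74.75 = 188.25.
Profit = (74.75 − 12)·188.25 = 11812.6875.

11812.6875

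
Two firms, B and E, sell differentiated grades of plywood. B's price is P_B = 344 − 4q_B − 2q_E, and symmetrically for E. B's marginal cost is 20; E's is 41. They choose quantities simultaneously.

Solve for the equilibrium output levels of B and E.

Firm B's profit: π = q_B(344 − 4q_B − 2q_E) − 20q_B.
∂π/∂q_B = 324 − 8q_B − 2q_E = 0 ⇒ q_B = 40.5 − 0.25q_E.
Similarly q_E = 37.875 − 0.25q_B.
Substituting the second reaction function into the first: q_B = 40.5 − 0.25(37.875 − 0.25q_B), which gives 0.9375q_B = 993/32 ⇒ q_B = 33.1.
Then q_E = 37.875 − 0.25·33.1 = 29.6.

33.1, 29.6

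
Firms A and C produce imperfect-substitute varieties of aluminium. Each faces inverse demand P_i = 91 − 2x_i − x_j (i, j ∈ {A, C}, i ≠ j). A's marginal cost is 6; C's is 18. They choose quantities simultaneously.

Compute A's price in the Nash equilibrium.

Firm A's profit: π = x_A(91 − 2x_A − x_C) − 6x_A.
∂π/∂x_A = 85 − 4x_A − x_C = 0 ⇒ x_A = 21.25 − 0.25x_C.
Similarly x_C = 18.25 − 0.25x_A.
Plugging x_C into A's best response: x_A = 21.25 − 0.25(18.25 − 0.25x_A) ⇒ 0.9375x_A = 16.6875, so x_A = 17.8.
Then x_C = 18.25 − 0.25·17.8 = 13.8.
P_A = 91 − 2·17.8 − 13.8 = 41.6.

41.6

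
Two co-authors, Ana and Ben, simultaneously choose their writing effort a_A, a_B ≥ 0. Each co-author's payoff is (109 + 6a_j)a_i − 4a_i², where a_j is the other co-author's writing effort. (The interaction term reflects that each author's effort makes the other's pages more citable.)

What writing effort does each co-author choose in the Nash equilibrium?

54.5

Ana's payoff is (109 + 6a_B)a_A − 4a_A².
∂π/∂a_A = 109 + 6a_B − 8a_A = 0, so a_A = 13.625 + 0.75a_B.
By symmetry a_B = a_A; substituting into the reaction function, 0.25a_A = 13.625 and a_A = 54.5.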